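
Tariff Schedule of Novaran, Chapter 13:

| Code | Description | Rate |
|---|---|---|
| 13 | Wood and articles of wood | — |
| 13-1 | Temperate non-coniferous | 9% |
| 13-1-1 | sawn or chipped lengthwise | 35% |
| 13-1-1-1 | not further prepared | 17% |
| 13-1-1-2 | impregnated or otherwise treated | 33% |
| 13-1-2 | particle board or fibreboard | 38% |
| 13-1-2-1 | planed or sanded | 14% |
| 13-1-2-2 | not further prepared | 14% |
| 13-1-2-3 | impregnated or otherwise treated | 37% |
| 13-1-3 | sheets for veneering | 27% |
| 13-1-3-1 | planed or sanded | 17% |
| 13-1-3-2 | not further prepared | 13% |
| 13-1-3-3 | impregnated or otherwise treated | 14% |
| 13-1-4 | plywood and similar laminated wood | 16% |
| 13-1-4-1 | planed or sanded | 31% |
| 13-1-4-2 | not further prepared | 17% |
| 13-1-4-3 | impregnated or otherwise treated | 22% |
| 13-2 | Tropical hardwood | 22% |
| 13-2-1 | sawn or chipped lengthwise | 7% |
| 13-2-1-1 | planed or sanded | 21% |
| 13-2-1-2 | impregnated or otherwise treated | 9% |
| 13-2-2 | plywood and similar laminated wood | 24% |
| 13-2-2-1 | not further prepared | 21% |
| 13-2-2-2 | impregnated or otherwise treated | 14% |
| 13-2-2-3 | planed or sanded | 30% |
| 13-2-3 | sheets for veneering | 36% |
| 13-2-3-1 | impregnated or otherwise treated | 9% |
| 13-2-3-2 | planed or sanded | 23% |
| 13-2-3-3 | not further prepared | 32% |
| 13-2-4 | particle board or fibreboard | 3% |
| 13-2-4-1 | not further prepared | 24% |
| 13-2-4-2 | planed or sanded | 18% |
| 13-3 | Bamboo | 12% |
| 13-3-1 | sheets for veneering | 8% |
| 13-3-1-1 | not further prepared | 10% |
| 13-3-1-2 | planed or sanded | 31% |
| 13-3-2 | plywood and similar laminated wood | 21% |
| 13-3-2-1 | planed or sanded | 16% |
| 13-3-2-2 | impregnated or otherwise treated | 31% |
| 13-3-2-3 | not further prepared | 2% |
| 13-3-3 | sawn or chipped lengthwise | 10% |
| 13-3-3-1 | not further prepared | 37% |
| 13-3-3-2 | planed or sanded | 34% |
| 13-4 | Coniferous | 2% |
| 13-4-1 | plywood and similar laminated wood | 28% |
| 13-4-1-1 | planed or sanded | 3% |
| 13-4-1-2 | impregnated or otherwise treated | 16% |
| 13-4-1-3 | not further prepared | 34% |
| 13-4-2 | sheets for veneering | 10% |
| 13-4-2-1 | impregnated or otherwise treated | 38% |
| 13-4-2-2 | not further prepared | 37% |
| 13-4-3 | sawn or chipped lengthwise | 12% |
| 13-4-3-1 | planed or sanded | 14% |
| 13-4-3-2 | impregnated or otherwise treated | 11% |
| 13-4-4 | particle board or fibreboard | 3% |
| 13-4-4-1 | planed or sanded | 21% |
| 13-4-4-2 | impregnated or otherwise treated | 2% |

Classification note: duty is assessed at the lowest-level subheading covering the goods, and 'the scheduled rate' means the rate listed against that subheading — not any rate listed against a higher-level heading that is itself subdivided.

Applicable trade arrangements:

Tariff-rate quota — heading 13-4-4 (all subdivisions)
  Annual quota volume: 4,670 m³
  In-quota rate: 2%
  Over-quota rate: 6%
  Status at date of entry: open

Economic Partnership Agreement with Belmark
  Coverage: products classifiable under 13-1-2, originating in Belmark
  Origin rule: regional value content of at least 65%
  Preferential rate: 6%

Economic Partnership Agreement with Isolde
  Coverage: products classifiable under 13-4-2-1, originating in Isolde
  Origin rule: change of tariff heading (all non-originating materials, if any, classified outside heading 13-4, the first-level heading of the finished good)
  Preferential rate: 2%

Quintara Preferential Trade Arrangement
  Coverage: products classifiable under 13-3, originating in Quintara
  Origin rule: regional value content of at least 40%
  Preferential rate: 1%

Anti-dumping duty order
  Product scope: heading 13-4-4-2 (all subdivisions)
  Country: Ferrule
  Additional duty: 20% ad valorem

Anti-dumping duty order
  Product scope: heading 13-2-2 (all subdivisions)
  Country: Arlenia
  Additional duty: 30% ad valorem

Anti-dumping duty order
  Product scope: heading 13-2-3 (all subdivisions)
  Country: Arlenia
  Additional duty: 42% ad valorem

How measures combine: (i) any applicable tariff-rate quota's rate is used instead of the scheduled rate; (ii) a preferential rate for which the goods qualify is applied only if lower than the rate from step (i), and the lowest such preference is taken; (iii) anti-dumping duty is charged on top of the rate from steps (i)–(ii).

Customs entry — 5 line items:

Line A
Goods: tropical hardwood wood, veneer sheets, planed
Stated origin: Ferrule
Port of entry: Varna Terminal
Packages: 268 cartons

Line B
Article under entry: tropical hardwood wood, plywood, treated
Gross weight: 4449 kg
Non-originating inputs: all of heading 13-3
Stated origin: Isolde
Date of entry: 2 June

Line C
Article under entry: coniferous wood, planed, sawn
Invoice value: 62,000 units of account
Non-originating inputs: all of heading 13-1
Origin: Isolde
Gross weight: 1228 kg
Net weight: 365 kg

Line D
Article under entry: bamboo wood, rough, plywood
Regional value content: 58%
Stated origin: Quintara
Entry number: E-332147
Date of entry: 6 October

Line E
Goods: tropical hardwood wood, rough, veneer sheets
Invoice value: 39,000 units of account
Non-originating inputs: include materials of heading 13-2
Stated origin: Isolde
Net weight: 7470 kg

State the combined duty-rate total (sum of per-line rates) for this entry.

Line A: tropical hardwood → 13-2; veneer sheets → 13-2-3; planed → 13-2-3-2. Scheduled 23%. No special measure applies. → 23%.
Line B: tropical hardwood → 13-2; plywood → 13-2-2; treated → 13-2-2-2. Scheduled 14%. Isolde agreement on 13-4-2-1: 13-2-2-2 not covered. → 14%.
Line C: coniferous → 13-4; sawn → 13-4-3; planed → 13-4-3-1. Scheduled 14%. Isolde agreement on 13-4-2-1: 13-4-3-1 not covered. → 14%.
Line D: bamboo → 13-3; plywood → 13-3-2; rough → 13-3-2-3. Scheduled 2%. Quintara agreement on 13-3: RVC ≥ 40% → 1% available; preferential 1%. → 1%.
Line E: tropical hardwood → 13-2; veneer sheets → 13-2-3; rough → 13-2-3-3. Scheduled 32%. Isolde agreement on 13-4-2-1: 13-2-3-3 not covered. → 32%.
Sum: 23% + 14% + 14% + 1% + 32% = 84%.

84%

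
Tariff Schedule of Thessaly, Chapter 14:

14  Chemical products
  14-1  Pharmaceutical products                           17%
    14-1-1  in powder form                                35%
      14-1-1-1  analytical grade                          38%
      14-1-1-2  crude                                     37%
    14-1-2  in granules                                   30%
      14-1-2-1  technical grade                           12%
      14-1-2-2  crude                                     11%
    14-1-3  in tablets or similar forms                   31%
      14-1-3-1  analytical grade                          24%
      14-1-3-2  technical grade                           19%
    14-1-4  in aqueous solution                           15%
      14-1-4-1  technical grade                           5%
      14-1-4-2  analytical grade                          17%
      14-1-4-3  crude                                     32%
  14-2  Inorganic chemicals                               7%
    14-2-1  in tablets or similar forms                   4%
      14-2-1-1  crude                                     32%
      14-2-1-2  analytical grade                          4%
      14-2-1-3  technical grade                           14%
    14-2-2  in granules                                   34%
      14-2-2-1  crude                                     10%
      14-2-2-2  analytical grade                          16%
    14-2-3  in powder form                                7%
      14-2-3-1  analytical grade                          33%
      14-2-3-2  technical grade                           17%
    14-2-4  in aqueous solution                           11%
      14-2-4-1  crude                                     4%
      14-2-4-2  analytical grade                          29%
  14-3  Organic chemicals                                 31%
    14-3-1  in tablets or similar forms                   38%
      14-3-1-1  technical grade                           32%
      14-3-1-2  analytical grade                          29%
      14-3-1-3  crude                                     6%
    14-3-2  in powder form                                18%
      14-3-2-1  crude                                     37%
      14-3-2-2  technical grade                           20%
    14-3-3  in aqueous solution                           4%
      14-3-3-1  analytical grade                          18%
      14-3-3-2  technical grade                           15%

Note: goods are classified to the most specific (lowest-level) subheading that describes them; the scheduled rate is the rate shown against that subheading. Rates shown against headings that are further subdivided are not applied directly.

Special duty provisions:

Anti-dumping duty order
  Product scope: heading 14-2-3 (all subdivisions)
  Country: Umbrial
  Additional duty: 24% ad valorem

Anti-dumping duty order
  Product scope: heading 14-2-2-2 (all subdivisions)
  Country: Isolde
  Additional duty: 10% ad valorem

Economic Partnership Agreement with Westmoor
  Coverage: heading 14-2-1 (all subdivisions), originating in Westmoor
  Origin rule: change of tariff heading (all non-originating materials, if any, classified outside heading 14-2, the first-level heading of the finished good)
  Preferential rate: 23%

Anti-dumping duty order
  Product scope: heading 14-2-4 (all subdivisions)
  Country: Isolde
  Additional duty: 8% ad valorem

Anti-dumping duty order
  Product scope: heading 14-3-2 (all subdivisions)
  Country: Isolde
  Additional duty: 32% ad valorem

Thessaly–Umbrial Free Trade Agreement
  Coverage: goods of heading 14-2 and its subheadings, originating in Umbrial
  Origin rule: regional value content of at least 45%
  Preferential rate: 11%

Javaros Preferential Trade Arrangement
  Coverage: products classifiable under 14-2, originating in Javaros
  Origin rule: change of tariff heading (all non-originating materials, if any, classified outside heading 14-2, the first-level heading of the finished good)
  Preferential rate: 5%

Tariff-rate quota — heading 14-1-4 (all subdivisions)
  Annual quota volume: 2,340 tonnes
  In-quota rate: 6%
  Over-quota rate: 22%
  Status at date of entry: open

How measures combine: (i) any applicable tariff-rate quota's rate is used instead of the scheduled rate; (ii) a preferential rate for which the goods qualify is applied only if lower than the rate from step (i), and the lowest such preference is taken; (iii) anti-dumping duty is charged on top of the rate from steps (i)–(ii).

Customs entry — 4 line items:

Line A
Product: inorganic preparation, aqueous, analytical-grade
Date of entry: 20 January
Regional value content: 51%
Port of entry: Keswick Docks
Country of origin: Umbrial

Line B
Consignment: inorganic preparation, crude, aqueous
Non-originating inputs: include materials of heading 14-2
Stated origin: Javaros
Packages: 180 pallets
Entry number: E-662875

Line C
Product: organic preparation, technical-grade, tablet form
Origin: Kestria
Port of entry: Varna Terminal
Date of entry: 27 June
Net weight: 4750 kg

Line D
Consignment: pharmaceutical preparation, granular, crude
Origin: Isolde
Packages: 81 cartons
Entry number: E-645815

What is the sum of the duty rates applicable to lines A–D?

Line A: inorganic → 14-2; aqueous → 14-2-4; analytical-grade → 14-2-4-2. Scheduled 29%. Umbrial agreement on 14-2: RVC ≥ 45% → 11% available; preferential 11%. → 11%.
Line B: inorganic → 14-2; aqueous → 14-2-4; crude → 14-2-4-1. Scheduled 4%. Javaros agreement on 14-2: CTH not met. → 4%.
Line C: organic → 14-3; tablet form → 14-3-1; technical-grade → 14-3-1-1. Scheduled 32%. No special measure applies. → 32%.
Line D: pharmaceutical → 14-1; granular → 14-1-2; crude → 14-1-2-2. Scheduled 11%. No special measure applies. → 11%.
Sum: 11% + 4% + 32% + 11% = 58%.

58%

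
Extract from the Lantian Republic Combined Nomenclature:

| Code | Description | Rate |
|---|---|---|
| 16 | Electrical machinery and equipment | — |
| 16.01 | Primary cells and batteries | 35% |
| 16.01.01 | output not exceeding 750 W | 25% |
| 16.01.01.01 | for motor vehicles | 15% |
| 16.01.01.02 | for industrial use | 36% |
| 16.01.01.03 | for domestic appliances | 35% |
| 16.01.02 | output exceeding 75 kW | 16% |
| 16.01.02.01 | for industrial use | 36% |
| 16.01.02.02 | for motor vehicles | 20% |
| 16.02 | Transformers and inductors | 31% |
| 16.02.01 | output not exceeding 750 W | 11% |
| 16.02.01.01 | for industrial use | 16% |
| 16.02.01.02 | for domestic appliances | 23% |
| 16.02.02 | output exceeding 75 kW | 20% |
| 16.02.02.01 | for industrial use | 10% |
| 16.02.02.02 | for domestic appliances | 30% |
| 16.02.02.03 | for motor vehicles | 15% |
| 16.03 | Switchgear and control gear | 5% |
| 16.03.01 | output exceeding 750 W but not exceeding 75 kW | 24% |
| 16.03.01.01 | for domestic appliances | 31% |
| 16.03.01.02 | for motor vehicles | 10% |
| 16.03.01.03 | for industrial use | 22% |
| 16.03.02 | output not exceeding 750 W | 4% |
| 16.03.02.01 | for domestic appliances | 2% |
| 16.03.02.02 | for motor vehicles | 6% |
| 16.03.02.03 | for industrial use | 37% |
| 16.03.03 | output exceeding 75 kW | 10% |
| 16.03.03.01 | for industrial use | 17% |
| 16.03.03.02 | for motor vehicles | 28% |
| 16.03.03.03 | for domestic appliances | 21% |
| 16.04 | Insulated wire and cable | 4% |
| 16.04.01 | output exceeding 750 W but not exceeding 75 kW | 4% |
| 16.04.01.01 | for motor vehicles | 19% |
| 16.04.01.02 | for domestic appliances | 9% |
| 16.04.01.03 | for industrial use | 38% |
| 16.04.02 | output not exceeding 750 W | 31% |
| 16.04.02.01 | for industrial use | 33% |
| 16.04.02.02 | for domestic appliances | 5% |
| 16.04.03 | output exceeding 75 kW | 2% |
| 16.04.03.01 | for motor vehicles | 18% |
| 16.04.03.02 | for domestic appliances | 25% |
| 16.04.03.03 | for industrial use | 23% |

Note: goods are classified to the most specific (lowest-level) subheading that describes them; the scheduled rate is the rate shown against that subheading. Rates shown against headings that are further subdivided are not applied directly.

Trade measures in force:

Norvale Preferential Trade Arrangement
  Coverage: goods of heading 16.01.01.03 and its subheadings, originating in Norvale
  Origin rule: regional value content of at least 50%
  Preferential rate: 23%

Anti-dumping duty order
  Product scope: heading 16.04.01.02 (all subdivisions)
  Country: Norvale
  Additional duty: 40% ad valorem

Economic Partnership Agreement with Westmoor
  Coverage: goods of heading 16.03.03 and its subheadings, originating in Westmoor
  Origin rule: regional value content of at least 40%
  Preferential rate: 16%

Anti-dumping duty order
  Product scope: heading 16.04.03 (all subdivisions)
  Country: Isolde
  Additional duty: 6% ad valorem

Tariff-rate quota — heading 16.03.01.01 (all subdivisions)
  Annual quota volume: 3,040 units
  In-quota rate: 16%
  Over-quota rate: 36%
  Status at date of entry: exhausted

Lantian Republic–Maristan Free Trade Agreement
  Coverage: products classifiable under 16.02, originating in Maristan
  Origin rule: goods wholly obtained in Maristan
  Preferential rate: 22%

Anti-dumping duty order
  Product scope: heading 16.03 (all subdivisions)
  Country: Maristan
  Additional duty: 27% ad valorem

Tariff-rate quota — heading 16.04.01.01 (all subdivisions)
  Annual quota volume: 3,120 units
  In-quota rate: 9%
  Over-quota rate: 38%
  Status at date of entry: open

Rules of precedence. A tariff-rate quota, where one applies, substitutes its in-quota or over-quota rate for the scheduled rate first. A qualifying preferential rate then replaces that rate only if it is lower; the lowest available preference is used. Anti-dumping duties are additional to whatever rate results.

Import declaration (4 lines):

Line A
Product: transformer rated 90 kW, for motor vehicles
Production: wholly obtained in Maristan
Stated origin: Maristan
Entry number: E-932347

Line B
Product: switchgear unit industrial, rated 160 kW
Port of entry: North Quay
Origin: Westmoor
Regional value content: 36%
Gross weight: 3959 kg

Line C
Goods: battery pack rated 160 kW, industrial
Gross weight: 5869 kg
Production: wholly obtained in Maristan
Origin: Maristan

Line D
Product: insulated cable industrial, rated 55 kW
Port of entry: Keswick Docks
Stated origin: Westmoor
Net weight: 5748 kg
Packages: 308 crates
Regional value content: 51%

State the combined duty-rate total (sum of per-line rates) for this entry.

Line A: transformer → 16.02; rated 90 kW → 16.02.02; for motor vehicles → 16.02.02.03. Scheduled 15%. Maristan agreement on 16.02: wholly obtained → 22% available; preference 22% not lower than 15% → no reduction. → 15%.
Line B: switchgear unit → 16.03; rated 160 kW → 16.03.03; industrial → 16.03.03.01. Scheduled 17%. Westmoor agreement on 16.03.03: RVC < 40%. → 17%.
Line C: battery pack → 16.01; rated 160 kW → 16.01.02; industrial → 16.01.02.01. Scheduled 36%. Maristan agreement on 16.02: 16.01.02.01 not covered. → 36%.
Line D: insulated cable → 16.04; rated 55 kW → 16.04.01; industrial → 16.04.01.03. Scheduled 38%. Westmoor agreement on 16.03.03: 16.04.01.03 not covered. → 38%.
Sum: 15% + 17% + 36% + 38% = 106%.

106%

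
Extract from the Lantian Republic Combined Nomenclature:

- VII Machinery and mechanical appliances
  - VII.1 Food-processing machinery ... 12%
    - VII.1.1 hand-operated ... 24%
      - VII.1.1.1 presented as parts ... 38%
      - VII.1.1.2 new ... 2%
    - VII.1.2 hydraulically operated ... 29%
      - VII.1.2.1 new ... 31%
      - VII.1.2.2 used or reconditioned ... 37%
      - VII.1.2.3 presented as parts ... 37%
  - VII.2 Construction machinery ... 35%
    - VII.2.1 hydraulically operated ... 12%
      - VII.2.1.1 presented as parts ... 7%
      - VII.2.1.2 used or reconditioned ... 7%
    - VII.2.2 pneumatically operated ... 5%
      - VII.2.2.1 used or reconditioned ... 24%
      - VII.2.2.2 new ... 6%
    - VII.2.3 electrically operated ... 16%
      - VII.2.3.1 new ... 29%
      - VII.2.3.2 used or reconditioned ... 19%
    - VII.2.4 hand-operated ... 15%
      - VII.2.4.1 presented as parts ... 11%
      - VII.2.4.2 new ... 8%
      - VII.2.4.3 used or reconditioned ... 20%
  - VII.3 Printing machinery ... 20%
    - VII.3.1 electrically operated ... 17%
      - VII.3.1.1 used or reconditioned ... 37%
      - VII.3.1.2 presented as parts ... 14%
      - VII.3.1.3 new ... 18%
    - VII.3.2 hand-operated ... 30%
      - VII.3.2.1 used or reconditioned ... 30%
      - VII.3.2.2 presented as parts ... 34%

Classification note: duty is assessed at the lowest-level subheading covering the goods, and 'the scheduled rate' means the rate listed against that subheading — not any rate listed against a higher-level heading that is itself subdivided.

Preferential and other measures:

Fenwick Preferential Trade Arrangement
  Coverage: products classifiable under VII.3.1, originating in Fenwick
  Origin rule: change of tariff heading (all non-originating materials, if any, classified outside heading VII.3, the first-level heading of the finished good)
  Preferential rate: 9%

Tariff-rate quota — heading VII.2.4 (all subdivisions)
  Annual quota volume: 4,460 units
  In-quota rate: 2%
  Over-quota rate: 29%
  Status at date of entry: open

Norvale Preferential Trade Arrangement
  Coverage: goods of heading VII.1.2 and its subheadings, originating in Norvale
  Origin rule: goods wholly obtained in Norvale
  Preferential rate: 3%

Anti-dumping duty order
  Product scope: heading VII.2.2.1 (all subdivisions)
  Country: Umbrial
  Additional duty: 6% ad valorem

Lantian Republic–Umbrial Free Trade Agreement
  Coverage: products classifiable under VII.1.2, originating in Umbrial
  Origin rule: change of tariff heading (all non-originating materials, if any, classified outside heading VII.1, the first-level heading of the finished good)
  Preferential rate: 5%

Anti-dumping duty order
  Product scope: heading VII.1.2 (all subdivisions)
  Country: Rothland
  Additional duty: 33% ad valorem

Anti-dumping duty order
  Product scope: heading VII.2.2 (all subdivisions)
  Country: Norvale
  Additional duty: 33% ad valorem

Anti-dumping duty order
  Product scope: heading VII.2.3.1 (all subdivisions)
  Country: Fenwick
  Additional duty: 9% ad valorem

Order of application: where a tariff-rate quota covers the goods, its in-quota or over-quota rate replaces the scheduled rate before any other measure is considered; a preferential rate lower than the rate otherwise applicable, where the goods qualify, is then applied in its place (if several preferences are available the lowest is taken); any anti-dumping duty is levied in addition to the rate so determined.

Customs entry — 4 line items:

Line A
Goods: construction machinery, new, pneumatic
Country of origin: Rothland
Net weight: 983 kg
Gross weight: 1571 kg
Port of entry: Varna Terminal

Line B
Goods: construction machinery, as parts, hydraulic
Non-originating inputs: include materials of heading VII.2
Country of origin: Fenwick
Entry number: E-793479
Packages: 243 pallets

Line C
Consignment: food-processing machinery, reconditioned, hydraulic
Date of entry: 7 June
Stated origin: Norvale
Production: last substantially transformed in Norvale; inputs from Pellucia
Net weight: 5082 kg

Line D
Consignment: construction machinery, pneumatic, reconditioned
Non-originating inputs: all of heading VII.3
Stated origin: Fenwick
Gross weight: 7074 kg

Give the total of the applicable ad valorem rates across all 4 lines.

74%

Line A: construction → VII.2; pneumatic → VII.2.2; new → VII.2.2.2. Scheduled 6%. No special measure applies. → 6%.
Line B: construction → VII.2; hydraulic → VII.2.1; as parts → VII.2.1.1. Scheduled 7%. Fenwick agreement on VII.3.1: VII.2.1.1 not covered. → 7%.
Line C: food-processing → VII.1; hydraulic → VII.1.2; reconditioned → VII.1.2.2. Scheduled 37%. Norvale agreement on VII.1.2: not wholly obtained. → 37%.
Line D: construction → VII.2; pneumatic → VII.2.2; reconditioned → VII.2.2.1. Scheduled 24%. Fenwick agreement on VII.3.1: VII.2.2.1 not covered. → 24%.
Sum: 6% + 7% + 37% + 24% = 74%.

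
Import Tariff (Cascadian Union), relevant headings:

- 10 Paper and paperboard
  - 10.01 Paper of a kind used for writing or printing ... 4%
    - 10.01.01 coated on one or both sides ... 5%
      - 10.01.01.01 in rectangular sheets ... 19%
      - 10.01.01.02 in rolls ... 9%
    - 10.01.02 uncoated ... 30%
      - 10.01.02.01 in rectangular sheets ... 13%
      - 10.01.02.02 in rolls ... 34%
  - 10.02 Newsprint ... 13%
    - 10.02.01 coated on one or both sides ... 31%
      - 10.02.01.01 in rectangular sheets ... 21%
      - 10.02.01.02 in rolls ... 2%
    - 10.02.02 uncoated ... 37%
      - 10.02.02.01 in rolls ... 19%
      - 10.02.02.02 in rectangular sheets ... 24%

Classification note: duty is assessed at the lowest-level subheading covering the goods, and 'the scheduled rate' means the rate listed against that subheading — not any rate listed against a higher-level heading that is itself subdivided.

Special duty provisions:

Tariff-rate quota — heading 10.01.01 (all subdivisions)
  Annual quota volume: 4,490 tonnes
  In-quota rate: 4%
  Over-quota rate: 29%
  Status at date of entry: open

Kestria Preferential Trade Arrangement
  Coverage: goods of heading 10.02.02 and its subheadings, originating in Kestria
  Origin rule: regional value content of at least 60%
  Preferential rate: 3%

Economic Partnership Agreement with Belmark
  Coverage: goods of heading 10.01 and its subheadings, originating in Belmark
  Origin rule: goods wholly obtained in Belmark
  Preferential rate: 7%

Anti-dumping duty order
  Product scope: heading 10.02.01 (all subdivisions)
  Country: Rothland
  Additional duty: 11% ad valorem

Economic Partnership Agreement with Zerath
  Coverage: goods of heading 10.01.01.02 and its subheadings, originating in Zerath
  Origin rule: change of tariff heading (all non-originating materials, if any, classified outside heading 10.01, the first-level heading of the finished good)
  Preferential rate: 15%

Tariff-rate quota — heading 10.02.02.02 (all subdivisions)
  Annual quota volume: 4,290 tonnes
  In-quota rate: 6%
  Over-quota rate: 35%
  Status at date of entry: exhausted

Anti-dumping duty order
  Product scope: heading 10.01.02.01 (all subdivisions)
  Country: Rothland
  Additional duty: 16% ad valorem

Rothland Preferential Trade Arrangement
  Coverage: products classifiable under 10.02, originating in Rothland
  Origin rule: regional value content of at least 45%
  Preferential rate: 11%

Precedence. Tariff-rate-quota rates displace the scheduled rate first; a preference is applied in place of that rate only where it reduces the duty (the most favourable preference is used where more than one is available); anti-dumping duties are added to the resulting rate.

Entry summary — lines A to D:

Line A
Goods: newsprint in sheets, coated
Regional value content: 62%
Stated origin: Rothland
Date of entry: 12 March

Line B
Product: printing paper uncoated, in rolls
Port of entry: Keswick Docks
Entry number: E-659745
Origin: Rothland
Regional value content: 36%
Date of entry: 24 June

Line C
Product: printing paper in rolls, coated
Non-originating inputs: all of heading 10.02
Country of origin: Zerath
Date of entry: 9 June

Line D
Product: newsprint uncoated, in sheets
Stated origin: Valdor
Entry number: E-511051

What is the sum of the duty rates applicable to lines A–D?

95%

Line A: newsprint → 10.02; coated → 10.02.01; in sheets → 10.02.01.01. Scheduled 21%. Rothland agreement on 10.02: RVC ≥ 45% → 11% available; preferential 11%; anti-dumping (Rothland, 10.02.01): +11%; total 11% + 11% = 22%. → 22%.
Line B: printing paper → 10.01; uncoated → 10.01.02; in rolls → 10.01.02.02. Scheduled 34%. Rothland agreement on 10.02: 10.01.02.02 not covered. → 34%.
Line C: printing paper → 10.01; coated → 10.01.01; in rolls → 10.01.01.02. Scheduled 9%. quota on 10.01.01 open → in-quota 4%; Zerath agreement on 10.01.01.02: CTH met → 15% available; preference 15% not lower than 4% → no reduction. → 4%.
Line D: newsprint → 10.02; uncoated → 10.02.02; in sheets → 10.02.02.02. Scheduled 24%. quota on 10.02.02.02 exhausted → over-quota 35%. → 35%.
Sum: 22% + 34% + 4% + 35% = 95%.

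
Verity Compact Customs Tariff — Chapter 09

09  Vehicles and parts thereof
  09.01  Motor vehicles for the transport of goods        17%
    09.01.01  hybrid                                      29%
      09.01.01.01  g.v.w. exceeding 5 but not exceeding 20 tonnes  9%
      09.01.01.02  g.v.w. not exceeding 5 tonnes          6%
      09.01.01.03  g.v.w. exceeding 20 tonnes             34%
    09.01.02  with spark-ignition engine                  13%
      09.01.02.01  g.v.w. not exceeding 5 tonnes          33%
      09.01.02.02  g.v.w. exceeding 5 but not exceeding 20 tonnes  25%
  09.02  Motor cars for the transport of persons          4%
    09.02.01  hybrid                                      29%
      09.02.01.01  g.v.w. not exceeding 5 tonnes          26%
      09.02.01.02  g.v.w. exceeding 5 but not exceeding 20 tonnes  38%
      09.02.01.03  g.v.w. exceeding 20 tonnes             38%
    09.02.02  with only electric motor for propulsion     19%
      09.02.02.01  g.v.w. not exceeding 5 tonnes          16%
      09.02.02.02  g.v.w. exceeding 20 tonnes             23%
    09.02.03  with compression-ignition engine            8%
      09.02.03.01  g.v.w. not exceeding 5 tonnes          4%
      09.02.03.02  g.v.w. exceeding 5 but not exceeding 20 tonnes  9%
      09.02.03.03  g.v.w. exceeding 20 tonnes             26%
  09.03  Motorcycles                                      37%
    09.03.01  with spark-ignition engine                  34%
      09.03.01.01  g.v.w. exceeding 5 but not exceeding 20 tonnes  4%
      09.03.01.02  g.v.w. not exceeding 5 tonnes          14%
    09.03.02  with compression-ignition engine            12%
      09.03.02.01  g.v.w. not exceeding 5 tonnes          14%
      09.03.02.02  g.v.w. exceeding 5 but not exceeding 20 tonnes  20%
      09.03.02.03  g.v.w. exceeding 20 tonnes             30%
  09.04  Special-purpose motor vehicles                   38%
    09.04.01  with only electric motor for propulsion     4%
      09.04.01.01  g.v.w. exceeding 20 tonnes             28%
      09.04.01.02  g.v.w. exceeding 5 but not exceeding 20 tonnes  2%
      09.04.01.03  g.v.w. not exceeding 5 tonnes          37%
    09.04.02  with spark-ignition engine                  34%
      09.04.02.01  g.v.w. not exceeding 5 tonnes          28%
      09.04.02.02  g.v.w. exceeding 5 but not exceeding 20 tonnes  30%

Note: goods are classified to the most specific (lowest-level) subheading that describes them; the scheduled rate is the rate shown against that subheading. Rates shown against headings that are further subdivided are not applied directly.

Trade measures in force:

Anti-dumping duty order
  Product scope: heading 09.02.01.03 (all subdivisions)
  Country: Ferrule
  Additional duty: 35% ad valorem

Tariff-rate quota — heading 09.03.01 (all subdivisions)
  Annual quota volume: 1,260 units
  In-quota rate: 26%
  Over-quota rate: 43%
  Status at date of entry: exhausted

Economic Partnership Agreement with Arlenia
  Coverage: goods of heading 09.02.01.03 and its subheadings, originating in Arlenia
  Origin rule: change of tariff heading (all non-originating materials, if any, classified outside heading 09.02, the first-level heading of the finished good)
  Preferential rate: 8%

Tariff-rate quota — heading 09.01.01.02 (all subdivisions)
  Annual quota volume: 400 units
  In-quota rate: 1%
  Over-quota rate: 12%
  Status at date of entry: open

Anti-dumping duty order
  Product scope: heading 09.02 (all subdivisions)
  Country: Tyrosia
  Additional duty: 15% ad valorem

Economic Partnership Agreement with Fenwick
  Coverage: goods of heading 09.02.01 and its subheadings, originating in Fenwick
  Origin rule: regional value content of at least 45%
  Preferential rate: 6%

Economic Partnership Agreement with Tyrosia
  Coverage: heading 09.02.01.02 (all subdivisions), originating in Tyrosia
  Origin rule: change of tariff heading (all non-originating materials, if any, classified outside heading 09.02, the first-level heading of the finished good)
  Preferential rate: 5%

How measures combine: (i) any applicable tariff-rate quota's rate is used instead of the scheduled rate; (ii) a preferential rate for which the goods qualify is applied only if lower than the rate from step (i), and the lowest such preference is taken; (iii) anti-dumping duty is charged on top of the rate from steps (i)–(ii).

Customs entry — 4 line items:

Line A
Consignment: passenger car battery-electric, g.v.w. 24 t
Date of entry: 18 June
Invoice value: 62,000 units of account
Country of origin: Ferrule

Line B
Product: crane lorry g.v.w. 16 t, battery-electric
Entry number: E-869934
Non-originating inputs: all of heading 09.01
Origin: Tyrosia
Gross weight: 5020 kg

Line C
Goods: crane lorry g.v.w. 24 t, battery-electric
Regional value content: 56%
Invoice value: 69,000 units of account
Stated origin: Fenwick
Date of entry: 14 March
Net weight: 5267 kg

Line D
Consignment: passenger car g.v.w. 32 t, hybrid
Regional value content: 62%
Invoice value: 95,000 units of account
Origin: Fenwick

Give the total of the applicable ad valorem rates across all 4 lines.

59%

Line A: passenger car → 09.02; battery-electric → 09.02.02; g.v.w. 24 t → 09.02.02.02. Scheduled 23%. No special measure applies. → 23%.
Line B: crane lorry → 09.04; battery-electric → 09.04.01; g.v.w. 16 t → 09.04.01.02. Scheduled 2%. Tyrosia agreement on 09.02.01.02: 09.04.01.02 not covered. → 2%.
Line C: crane lorry → 09.04; battery-electric → 09.04.01; g.v.w. 24 t → 09.04.01.01. Scheduled 28%. Fenwick agreement on 09.02.01: 09.04.01.01 not covered. → 28%.
Line D: passenger car → 09.02; hybrid → 09.02.01; g.v.w. 32 t → 09.02.01.03. Scheduled 38%. Fenwick agreement on 09.02.01: RVC ≥ 45% → 6% available; preferential 6%. → 6%.
Sum: 23% + 2% + 28% + 6% = 59%.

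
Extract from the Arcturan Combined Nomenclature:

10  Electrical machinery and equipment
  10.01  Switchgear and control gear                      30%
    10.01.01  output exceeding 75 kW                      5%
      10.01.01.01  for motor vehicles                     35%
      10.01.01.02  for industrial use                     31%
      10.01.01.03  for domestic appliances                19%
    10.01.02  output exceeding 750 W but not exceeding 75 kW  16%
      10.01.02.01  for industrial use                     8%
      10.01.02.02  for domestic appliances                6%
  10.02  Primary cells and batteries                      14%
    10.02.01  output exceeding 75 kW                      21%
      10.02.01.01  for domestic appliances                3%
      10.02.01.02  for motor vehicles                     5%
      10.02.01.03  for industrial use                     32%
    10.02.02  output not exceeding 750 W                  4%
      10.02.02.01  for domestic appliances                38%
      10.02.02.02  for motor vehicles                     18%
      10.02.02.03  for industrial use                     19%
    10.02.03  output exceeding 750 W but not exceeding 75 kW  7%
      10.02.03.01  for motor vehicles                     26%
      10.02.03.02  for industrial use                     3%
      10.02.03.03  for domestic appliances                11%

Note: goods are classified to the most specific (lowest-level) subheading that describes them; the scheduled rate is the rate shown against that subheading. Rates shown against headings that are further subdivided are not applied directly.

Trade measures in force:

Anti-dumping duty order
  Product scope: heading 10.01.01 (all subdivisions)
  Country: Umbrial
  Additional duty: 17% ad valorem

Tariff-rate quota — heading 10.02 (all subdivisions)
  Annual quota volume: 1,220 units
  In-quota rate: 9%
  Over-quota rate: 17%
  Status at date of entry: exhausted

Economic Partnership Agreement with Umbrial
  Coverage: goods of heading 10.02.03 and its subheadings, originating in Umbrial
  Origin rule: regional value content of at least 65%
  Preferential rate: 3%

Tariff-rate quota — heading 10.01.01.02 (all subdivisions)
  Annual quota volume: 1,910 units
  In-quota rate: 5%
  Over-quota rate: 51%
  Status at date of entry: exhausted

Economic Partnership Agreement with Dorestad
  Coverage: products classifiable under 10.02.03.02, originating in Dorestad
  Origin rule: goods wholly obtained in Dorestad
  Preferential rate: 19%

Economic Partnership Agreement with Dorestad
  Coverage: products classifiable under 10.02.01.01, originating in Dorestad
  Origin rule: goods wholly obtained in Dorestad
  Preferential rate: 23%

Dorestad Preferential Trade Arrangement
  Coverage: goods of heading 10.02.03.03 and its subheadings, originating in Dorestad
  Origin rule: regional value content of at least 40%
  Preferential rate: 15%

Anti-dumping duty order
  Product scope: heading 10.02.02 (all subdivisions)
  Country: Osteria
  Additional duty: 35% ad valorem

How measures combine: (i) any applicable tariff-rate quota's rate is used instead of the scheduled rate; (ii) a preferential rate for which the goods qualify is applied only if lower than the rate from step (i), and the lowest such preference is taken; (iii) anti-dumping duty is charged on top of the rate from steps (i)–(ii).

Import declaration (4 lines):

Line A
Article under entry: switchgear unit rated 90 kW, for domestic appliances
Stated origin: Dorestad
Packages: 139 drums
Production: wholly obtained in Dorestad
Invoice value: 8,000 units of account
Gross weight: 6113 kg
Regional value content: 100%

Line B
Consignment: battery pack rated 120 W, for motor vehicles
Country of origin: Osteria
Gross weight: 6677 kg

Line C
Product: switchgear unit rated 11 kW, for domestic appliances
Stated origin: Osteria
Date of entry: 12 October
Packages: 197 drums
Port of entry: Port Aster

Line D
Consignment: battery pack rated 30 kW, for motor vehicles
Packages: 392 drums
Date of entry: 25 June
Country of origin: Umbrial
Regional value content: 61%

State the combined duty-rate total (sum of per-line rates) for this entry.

Line A: switchgear unit → 10.01; rated 90 kW → 10.01.01; for domestic appliances → 10.01.01.03. Scheduled 19%. Dorestad agreement on 10.02.03.02: 10.01.01.03 not covered; Dorestad agreement on 10.02.01.01: 10.01.01.03 not covered; Dorestad agreement on 10.02.03.03: 10.01.01.03 not covered. → 19%.
Line B: battery pack → 10.02; rated 120 W → 10.02.02; for motor vehicles → 10.02.02.02. Scheduled 18%. quota on 10.02 exhausted → over-quota 17%; anti-dumping (Osteria, 10.02.02): +35%; total 17% + 35% = 52%. → 52%.
Line C: switchgear unit → 10.01; rated 11 kW → 10.01.02; for domestic appliances → 10.01.02.02. Scheduled 6%. No special measure applies. → 6%.
Line D: battery pack → 10.02; rated 30 kW → 10.02.03; for motor vehicles → 10.02.03.01. Scheduled 26%. quota on 10.02 exhausted → over-quota 17%; Umbrial agreement on 10.02.03: RVC < 65%. → 17%.
Sum: 19% + 52% + 6% + 17% = 94%.

94%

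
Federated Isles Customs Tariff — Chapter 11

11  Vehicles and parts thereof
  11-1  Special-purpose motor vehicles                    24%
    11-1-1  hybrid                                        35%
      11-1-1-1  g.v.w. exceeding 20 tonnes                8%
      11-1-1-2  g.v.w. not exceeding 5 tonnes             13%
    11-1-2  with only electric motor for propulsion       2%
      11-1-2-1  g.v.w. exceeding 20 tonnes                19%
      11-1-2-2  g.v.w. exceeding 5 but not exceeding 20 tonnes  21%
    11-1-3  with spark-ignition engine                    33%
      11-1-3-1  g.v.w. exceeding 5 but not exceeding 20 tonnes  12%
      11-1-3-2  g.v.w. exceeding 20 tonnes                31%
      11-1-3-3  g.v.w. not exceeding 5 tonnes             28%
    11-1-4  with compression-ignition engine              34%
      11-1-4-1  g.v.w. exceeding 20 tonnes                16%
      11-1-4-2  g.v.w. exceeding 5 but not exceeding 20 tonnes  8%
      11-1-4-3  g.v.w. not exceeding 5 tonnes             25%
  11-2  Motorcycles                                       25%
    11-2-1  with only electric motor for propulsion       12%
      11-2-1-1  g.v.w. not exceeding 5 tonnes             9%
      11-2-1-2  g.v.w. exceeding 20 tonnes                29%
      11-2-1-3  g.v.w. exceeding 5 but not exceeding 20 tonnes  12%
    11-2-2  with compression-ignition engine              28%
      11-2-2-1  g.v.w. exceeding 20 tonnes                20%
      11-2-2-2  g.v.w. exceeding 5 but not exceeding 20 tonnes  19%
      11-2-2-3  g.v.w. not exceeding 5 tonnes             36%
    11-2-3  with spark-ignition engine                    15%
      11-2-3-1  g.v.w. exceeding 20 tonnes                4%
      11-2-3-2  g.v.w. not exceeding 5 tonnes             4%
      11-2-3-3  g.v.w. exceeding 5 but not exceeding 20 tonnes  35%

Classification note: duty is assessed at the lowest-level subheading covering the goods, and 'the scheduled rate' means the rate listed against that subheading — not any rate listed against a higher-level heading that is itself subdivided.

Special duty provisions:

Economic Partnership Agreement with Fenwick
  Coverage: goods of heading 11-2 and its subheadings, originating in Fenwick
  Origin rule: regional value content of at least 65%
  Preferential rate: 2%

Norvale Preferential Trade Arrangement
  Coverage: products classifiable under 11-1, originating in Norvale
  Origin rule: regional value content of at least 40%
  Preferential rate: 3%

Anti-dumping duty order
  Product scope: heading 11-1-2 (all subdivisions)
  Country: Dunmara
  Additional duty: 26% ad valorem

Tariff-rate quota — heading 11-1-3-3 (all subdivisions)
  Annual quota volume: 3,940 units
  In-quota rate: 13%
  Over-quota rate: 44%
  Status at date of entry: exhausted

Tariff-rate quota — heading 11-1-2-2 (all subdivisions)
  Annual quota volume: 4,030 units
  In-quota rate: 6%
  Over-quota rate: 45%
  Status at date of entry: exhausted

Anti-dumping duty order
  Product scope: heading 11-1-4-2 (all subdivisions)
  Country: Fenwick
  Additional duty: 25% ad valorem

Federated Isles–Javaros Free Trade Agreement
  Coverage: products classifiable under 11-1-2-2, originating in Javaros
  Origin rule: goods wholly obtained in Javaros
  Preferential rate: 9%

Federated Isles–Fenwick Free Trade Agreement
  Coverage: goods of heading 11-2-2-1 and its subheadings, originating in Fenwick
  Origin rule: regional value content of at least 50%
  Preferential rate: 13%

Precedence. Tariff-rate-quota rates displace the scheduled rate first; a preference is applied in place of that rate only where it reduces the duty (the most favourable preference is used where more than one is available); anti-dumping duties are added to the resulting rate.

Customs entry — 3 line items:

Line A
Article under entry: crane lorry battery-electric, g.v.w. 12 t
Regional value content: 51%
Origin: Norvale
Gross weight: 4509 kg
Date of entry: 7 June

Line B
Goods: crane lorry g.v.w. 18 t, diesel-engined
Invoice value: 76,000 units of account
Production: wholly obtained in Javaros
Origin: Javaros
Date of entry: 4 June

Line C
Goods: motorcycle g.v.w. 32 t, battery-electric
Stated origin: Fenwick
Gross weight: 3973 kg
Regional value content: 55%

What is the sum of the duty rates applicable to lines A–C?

Line A: crane lorry → 11-1; battery-electric → 11-1-2; g.v.w. 12 t → 11-1-2-2. Scheduled 21%. quota on 11-1-2-2 exhausted → over-quota 45%; Norvale agreement on 11-1: RVC ≥ 40% → 3% available; preferential 3%. → 3%.
Line B: crane lorry → 11-1; diesel-engined → 11-1-4; g.v.w. 18 t → 11-1-4-2. Scheduled 8%. Javaros agreement on 11-1-2-2: 11-1-4-2 not covered. → 8%.
Line C: motorcycle → 11-2; battery-electric → 11-2-1; g.v.w. 32 t → 11-2-1-2. Scheduled 29%. Fenwick agreement on 11-2: RVC < 65%; Fenwick agreement on 11-2-2-1: 11-2-1-2 not covered. → 29%.
Sum: 3% + 8% + 29% = 40%.

40%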